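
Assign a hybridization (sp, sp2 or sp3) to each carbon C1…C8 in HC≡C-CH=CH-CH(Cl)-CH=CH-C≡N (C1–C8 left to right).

C1 carries 2 σ bonds, plus two π bonds, giving a steric number of 2, so it is sp.
C2: 2 σ bonds, plus two π bonds; 2 regions of electron density → sp.
C3: 3 σ bonds, plus one π bond — 3 electron domains, sp2.
C4 carries 3 σ bonds, plus one π bond, giving a steric number of 3, so it is sp2.
C5 carries 4 σ bonds, giving a steric number of 4, so it is sp3.
C6: 3 σ bonds, plus one π bond; 3 regions of electron density → sp2.
C7 is sp2: 3 σ bonds, plus one π bond, 3 electron-density regions.
C8 (2 σ bonds, plus two π bonds) has steric number 2: sp.

C1 sp, C2 sp, C3 sp2, C4 sp2, C5 sp3, C6 sp2, C7 sp2, C8 sp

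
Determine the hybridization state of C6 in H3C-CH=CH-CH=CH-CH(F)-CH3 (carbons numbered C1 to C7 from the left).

sp3

C6: 4 σ bonds — 4 electron domains, sp3.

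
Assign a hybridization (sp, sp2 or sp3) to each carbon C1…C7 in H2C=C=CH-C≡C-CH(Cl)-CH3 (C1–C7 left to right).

C1: 3 σ bonds, plus one π bond — 3 electron domains, sp2.
C2: 2 σ bonds, plus two π bonds; 2 regions of electron density → sp.
C3: 3 σ bonds, plus one π bond — 3 electron domains, sp2.
C4 has 2 σ bonds, plus two π bonds: steric number 2 → sp.
C5 — 2 σ bonds, plus two π bonds. Steric number 2, so sp.
C6: 4 σ bonds — 4 electron domains, sp3.
C7 is sp3: 4 σ bonds, 4 electron-density regions.

C1 sp2, C2 sp, C3 sp2, C4 sp, C5 sp, C6 sp3, C7 sp3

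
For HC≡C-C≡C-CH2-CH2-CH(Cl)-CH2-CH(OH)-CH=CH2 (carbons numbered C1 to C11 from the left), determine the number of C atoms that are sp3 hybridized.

5

C1: sp
C2: sp
C3: sp
C4: sp
C5: sp3 ✓
C6: sp3 ✓
C7: sp3 ✓
C8: sp3 ✓
C9: sp3 ✓
C10: sp2
C11: sp2
C5, C6, C7, C8, C9 → 5 sp3 carbons.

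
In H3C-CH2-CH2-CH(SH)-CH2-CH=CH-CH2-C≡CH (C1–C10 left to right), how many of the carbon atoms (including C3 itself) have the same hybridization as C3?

C3 is sp3 (only σ bonds).
C1: sp3 ✓
C2: sp3 ✓
C3: sp3 ✓
C4: sp3 ✓
C5: sp3 ✓
C6: sp2
C7: sp2
C8: sp3 ✓
C9: sp
C10: sp
6 carbons are sp3.

6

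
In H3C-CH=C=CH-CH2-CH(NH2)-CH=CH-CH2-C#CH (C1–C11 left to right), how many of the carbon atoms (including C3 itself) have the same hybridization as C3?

C3 is sp (two π bonds).
C1: sp3
C2: sp2
C3: sp ✓
C4: sp2
C5: sp3
C6: sp3
C7: sp2
C8: sp2
C9: sp3
C10: sp ✓
C11: sp ✓
3 carbons are sp.

3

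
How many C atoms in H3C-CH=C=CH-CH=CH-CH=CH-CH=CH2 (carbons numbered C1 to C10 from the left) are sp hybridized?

1

C1: sp3
C2: sp2
C3: sp ✓
C4: sp2
C5: sp2
C6: sp2
C7: sp2
C8: sp2
C9: sp2
C10: sp2
C3 → 1 sp carbon.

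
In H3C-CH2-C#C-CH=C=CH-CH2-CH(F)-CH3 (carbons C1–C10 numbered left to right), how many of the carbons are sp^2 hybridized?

2

C1: sp3
C2: sp3
C3: sp
C4: sp
C5: sp2 ✓
C6: sp
C7: sp2 ✓
C8: sp3
C9: sp3
C10: sp3
C5, C7 → 2 sp2 carbons.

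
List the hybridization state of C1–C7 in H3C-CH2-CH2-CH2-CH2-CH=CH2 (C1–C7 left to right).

C1 sp3, C2 sp3, C3 sp3, C4 sp3, C5 sp3, C6 sp2, C7 sp2

C1: 4 σ bonds; 4 regions of electron density → sp3.
C2 is sp3: 4 σ bonds, 4 electron-density regions.
C3 carries 4 σ bonds, giving a steric number of 4, so it is sp3.
C4: 4 σ bonds; 4 regions of electron density → sp3.
C5 carries 4 σ bonds, giving a steric number of 4, so it is sp3.
C6: 3 σ bonds, plus one π bond; 3 regions of electron density → sp2.
C7: 3 σ bonds, plus one π bond — 3 electron domains, sp2.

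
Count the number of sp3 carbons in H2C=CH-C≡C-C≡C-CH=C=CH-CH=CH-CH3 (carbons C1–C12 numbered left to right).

C1: sp2
C2: sp2
C3: sp
C4: sp
C5: sp
C6: sp
C7: sp2
C8: sp
C9: sp2
C10: sp2
C11: sp2
C12: sp3 ✓
C12 → 1 sp3 carbon.

1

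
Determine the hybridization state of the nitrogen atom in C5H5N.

sp2

N has two σ bonds and one lone pair in the ring plane (steric number 3 → sp2); its p orbital contributes one electron to the aromatic π system via the C=N double bond.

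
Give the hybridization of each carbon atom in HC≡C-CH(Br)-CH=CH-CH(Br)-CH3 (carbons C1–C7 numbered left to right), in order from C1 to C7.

C1 sp, C2 sp, C3 sp3, C4 sp2, C5 sp2, C6 sp3, C7 sp3

C1 (2 σ bonds, plus two π bonds) has steric number 2: sp.
C2 (2 σ bonds, plus two π bonds) has steric number 2: sp.
C3: 4 σ bonds — 4 electron domains, sp3.
C4 (3 σ bonds, plus one π bond) has steric number 3: sp2.
C5 (3 σ bonds, plus one π bond) has steric number 3: sp2.
C6 — 4 σ bonds. Steric number 4, so sp3.
C7: 4 σ bonds; 4 regions of electron density → sp3.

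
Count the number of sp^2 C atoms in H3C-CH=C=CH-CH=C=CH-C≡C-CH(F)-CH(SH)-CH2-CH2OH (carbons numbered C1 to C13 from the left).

C1: sp3
C2: sp2 ✓
C3: sp
C4: sp2 ✓
C5: sp2 ✓
C6: sp
C7: sp2 ✓
C8: sp
C9: sp
C10: sp3
C11: sp3
C12: sp3
C13: sp3
C2, C4, C5, C7 → 4 sp2 carbons.

4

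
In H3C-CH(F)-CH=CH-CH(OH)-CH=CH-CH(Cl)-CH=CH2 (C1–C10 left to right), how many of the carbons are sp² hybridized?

6

C1: sp3
C2: sp3
C3: sp2 ✓
C4: sp2 ✓
C5: sp3
C6: sp2 ✓
C7: sp2 ✓
C8: sp3
C9: sp2 ✓
C10: sp2 ✓
C3, C4, C6, C7, C9, C10 → 6 sp2 carbons.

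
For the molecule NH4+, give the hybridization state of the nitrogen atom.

Four σ bonds, no lone pair → sp3, tetrahedral.

sp3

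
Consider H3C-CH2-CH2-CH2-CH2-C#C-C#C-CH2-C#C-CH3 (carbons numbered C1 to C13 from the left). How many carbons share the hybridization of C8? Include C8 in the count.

C8 is sp (two π bonds).
C1: sp3
C2: sp3
C3: sp3
C4: sp3
C5: sp3
C6: sp ✓
C7: sp ✓
C8: sp ✓
C9: sp ✓
C10: sp3
C11: sp ✓
C12: sp ✓
C13: sp3
6 carbons are sp.

6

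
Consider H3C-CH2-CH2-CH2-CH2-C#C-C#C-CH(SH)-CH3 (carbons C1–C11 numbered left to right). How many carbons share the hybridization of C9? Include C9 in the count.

4

C9 is sp (two π bonds).
C1: sp3
C2: sp3
C3: sp3
C4: sp3
C5: sp3
C6: sp ✓
C7: sp ✓
C8: sp ✓
C9: sp ✓
C10: sp3
C11: sp3
4 carbons are sp.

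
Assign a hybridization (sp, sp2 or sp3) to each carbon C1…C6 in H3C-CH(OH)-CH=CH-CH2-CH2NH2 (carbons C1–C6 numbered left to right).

C1: 4 σ bonds; 4 regions of electron density → sp3.
C2: 4 σ bonds — 4 electron domains, sp3.
C3: 3 σ bonds, plus one π bond — 3 electron domains, sp2.
C4 has 3 σ bonds, plus one π bond: steric number 3 → sp2.
C5: 4 σ bonds; 4 regions of electron density → sp3.
C6 has 4 σ bonds: steric number 4 → sp3.

C1 sp3, C2 sp3, C3 sp2, C4 sp2, C5 sp3, C6 sp3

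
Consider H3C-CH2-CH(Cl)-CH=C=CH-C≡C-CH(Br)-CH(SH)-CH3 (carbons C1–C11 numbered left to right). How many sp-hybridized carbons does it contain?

3

C1: sp3
C2: sp3
C3: sp3
C4: sp2
C5: sp ✓
C6: sp2
C7: sp ✓
C8: sp ✓
C9: sp3
C10: sp3
C11: sp3
C5, C7, C8 → 3 sp carbons.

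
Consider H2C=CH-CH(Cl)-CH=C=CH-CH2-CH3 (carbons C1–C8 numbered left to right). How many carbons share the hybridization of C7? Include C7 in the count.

C7 is sp3 (only σ bonds).
C1: sp2
C2: sp2
C3: sp3 ✓
C4: sp2
C5: sp
C6: sp2
C7: sp3 ✓
C8: sp3 ✓
3 carbons are sp3.

3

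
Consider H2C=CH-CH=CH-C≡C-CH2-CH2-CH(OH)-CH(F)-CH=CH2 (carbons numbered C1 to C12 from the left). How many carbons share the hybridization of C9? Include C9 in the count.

4

C9 is sp3 (only σ bonds).
C1: sp2
C2: sp2
C3: sp2
C4: sp2
C5: sp
C6: sp
C7: sp3 ✓
C8: sp3 ✓
C9: sp3 ✓
C10: sp3 ✓
C11: sp2
C12: sp2
4 carbons are sp3.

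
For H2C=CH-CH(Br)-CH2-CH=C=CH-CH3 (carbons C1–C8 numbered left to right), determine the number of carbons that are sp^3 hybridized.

C1: sp2
C2: sp2
C3: sp3 ✓
C4: sp3 ✓
C5: sp2
C6: sp
C7: sp2
C8: sp3 ✓
C3, C4, C8 → 3 sp3 carbons.

3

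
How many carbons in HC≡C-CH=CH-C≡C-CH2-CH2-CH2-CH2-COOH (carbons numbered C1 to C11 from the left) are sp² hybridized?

3

C1: sp
C2: sp
C3: sp2 ✓
C4: sp2 ✓
C5: sp
C6: sp
C7: sp3
C8: sp3
C9: sp3
C10: sp3
C11: sp2 ✓
C3, C4, C11 → 3 sp2 carbons.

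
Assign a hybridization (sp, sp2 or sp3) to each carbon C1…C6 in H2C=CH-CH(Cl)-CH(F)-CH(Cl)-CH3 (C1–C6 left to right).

C1: 3 σ bonds, plus one π bond; 3 regions of electron density → sp2.
C2 has 3 σ bonds, plus one π bond: steric number 3 → sp2.
C3 — 4 σ bonds. Steric number 4, so sp3.
C4 has 4 σ bonds: steric number 4 → sp3.
C5 is sp3: 4 σ bonds, 4 electron-density regions.
C6: 4 σ bonds; 4 regions of electron density → sp3.

C1 sp2, C2 sp2, C3 sp3, C4 sp3, C5 sp3, C6 sp3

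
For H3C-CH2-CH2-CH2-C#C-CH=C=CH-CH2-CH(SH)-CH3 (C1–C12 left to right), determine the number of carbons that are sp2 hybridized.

2

C1: sp3
C2: sp3
C3: sp3
C4: sp3
C5: sp
C6: sp
C7: sp2 ✓
C8: sp
C9: sp2 ✓
C10: sp3
C11: sp3
C12: sp3
C7, C9 → 2 sp2 carbons.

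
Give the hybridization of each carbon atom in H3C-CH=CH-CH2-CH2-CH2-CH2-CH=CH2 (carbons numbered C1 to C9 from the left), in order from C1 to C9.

C1 sp3, C2 sp2, C3 sp2, C4 sp3, C5 sp3, C6 sp3, C7 sp3, C8 sp2, C9 sp2

C1 has 4 σ bonds: steric number 4 → sp3.
C2 is sp2: 3 σ bonds, plus one π bond, 3 electron-density regions.
C3 is sp2: 3 σ bonds, plus one π bond, 3 electron-density regions.
C4 is sp3: 4 σ bonds, 4 electron-density regions.
C5 carries 4 σ bonds, giving a steric number of 4, so it is sp3.
C6 carries 4 σ bonds, giving a steric number of 4, so it is sp3.
C7 carries 4 σ bonds, giving a steric number of 4, so it is sp3.
C8 carries 3 σ bonds, plus one π bond, giving a steric number of 3, so it is sp2.
C9 (3 σ bonds, plus one π bond) has steric number 3: sp2.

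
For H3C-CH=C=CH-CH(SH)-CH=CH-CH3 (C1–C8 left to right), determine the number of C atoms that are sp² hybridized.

C1: sp3
C2: sp2 ✓
C3: sp
C4: sp2 ✓
C5: sp3
C6: sp2 ✓
C7: sp2 ✓
C8: sp3
C2, C4, C6, C7 → 4 sp2 carbons.

4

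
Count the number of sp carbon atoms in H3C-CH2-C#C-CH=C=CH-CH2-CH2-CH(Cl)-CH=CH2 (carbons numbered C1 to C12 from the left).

3

C1: sp3
C2: sp3
C3: sp ✓
C4: sp ✓
C5: sp2
C6: sp ✓
C7: sp2
C8: sp3
C9: sp3
C10: sp3
C11: sp2
C12: sp2
C3, C4, C6 → 3 sp carbons.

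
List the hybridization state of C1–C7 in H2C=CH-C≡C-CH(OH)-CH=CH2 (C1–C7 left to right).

C1 sp2, C2 sp2, C3 sp, C4 sp, C5 sp3, C6 sp2, C7 sp2

C1: 3 σ bonds, plus one π bond — 3 electron domains, sp2.
C2: 3 σ bonds, plus one π bond; 3 regions of electron density → sp2.
C3 is sp: 2 σ bonds, plus two π bonds, 2 electron-density regions.
C4 carries 2 σ bonds, plus two π bonds, giving a steric number of 2, so it is sp.
C5 is sp3: 4 σ bonds, 4 electron-density regions.
C6 — 3 σ bonds, plus one π bond. Steric number 3, so sp2.
C7 — 3 σ bonds, plus one π bond. Steric number 3, so sp2.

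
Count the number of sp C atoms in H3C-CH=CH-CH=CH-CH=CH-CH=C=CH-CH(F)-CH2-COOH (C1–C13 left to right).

C1: sp3
C2: sp2
C3: sp2
C4: sp2
C5: sp2
C6: sp2
C7: sp2
C8: sp2
C9: sp ✓
C10: sp2
C11: sp3
C12: sp3
C13: sp2
C9 → 1 sp carbon.

1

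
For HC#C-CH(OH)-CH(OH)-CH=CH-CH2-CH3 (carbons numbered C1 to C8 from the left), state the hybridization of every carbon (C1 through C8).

C1 sp, C2 sp, C3 sp3, C4 sp3, C5 sp2, C6 sp2, C7 sp3, C8 sp3

C1 carries 2 σ bonds, plus two π bonds, giving a steric number of 2, so it is sp.
C2 carries 2 σ bonds, plus two π bonds, giving a steric number of 2, so it is sp.
C3 — 4 σ bonds. Steric number 4, so sp3.
C4 is sp3: 4 σ bonds, 4 electron-density regions.
C5 (3 σ bonds, plus one π bond) has steric number 3: sp2.
C6 has 3 σ bonds, plus one π bond: steric number 3 → sp2.
C7: 4 σ bonds — 4 electron domains, sp3.
C8 (4 σ bonds) has steric number 4: sp3.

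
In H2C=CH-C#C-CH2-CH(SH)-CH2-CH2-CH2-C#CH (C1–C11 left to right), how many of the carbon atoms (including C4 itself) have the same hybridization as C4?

4

C4 is sp (two π bonds).
C1: sp2
C2: sp2
C3: sp ✓
C4: sp ✓
C5: sp3
C6: sp3
C7: sp3
C8: sp3
C9: sp3
C10: sp ✓
C11: sp ✓
4 carbons are sp.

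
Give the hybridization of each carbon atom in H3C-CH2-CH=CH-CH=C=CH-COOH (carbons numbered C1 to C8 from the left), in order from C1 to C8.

C1 sp3, C2 sp3, C3 sp2, C4 sp2, C5 sp2, C6 sp, C7 sp2, C8 sp2

C1 carries 4 σ bonds, giving a steric number of 4, so it is sp3.
C2 is sp3: 4 σ bonds, 4 electron-density regions.
C3 — 3 σ bonds, plus one π bond. Steric number 3, so sp2.
C4 has 3 σ bonds, plus one π bond: steric number 3 → sp2.
C5 (3 σ bonds, plus one π bond) has steric number 3: sp2.
C6 has 2 σ bonds, plus two π bonds: steric number 2 → sp.
C7 carries 3 σ bonds, plus one π bond, giving a steric number of 3, so it is sp2.
C8 carries 3 σ bonds, plus one π bond, giving a steric number of 3, so it is sp2.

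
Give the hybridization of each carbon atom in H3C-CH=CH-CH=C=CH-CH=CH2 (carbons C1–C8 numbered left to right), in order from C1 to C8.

C1 has 4 σ bonds: steric number 4 → sp3.
C2 has 3 σ bonds, plus one π bond: steric number 3 → sp2.
C3: 3 σ bonds, plus one π bond — 3 electron domains, sp2.
C4: 3 σ bonds, plus one π bond — 3 electron domains, sp2.
C5 — 2 σ bonds, plus two π bonds. Steric number 2, so sp.
C6 (3 σ bonds, plus one π bond) has steric number 3: sp2.
C7: 3 σ bonds, plus one π bond — 3 electron domains, sp2.
C8 — 3 σ bonds, plus one π bond. Steric number 3, so sp2.

C1 sp3, C2 sp2, C3 sp2, C4 sp2, C5 sp, C6 sp2, C7 sp2, C8 sp2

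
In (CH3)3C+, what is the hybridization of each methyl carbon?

sp3

Each methyl carbon carries 4 σ bonds, giving a steric number of 4, so it is sp3.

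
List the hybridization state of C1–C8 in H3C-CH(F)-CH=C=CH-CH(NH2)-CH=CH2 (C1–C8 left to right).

C1 — 4 σ bonds. Steric number 4, so sp3.
C2 has 4 σ bonds: steric number 4 → sp3.
C3 (3 σ bonds, plus one π bond) has steric number 3: sp2.
C4: 2 σ bonds, plus two π bonds; 2 regions of electron density → sp.
C5 is sp2: 3 σ bonds, plus one π bond, 3 electron-density regions.
C6: 4 σ bonds; 4 regions of electron density → sp3.
C7: 3 σ bonds, plus one π bond; 3 regions of electron density → sp2.
C8: 3 σ bonds, plus one π bond; 3 regions of electron density → sp2.

C1 sp3, C2 sp3, C3 sp2, C4 sp, C5 sp2, C6 sp3, C7 sp2, C8 sp2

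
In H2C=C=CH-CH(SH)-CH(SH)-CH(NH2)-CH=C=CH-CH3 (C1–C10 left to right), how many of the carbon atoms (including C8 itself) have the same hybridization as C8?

2

C8 is sp (two π bonds).
C1: sp2
C2: sp ✓
C3: sp2
C4: sp3
C5: sp3
C6: sp3
C7: sp2
C8: sp ✓
C9: sp2
C10: sp3
2 carbons are sp.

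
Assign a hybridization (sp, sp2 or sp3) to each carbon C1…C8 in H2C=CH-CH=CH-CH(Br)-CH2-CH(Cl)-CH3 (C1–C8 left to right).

C1 carries 3 σ bonds, plus one π bond, giving a steric number of 3, so it is sp2.
C2 — 3 σ bonds, plus one π bond. Steric number 3, so sp2.
C3 carries 3 σ bonds, plus one π bond, giving a steric number of 3, so it is sp2.
C4 — 3 σ bonds, plus one π bond. Steric number 3, so sp2.
C5 has 4 σ bonds: steric number 4 → sp3.
C6 is sp3: 4 σ bonds, 4 electron-density regions.
C7 carries 4 σ bonds, giving a steric number of 4, so it is sp3.
C8 carries 4 σ bonds, giving a steric number of 4, so it is sp3.

C1 sp2, C2 sp2, C3 sp2, C4 sp2, C5 sp3, C6 sp3, C7 sp3, C8 sp3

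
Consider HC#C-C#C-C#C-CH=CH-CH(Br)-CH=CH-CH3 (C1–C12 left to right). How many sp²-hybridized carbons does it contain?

C1: sp
C2: sp
C3: sp
C4: sp
C5: sp
C6: sp
C7: sp2 ✓
C8: sp2 ✓
C9: sp3
C10: sp2 ✓
C11: sp2 ✓
C12: sp3
C7, C8, C10, C11 → 4 sp2 carbons.

4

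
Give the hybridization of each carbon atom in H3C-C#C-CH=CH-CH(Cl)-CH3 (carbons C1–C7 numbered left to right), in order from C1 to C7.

C1 sp3, C2 sp, C3 sp, C4 sp2, C5 sp2, C6 sp3, C7 sp3

C1 carries 4 σ bonds, giving a steric number of 4, so it is sp3.
C2 has 2 σ bonds, plus two π bonds: steric number 2 → sp.
C3 — 2 σ bonds, plus two π bonds. Steric number 2, so sp.
C4 — 3 σ bonds, plus one π bond. Steric number 3, so sp2.
C5 (3 σ bonds, plus one π bond) has steric number 3: sp2.
C6 carries 4 σ bonds, giving a steric number of 4, so it is sp3.
C7 has 4 σ bonds: steric number 4 → sp3.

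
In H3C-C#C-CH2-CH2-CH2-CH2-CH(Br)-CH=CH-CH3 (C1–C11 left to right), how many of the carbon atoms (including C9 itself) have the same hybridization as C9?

C9 is sp2 (one π bond).
C1: sp3
C2: sp
C3: sp
C4: sp3
C5: sp3
C6: sp3
C7: sp3
C8: sp3
C9: sp2 ✓
C10: sp2 ✓
C11: sp3
2 carbons are sp2.

2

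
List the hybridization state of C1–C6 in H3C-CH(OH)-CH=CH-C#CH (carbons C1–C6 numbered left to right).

C1 has 4 σ bonds: steric number 4 → sp3.
C2 has 4 σ bonds: steric number 4 → sp3.
C3 (3 σ bonds, plus one π bond) has steric number 3: sp2.
C4 (3 σ bonds, plus one π bond) has steric number 3: sp2.
C5 has 2 σ bonds, plus two π bonds: steric number 2 → sp.
C6 is sp: 2 σ bonds, plus two π bonds, 2 electron-density regions.

C1 sp3, C2 sp3, C3 sp2, C4 sp2, C5 sp, C6 sp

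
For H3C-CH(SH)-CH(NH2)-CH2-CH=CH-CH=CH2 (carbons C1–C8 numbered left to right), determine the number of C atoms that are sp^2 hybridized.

4

C1: sp3
C2: sp3
C3: sp3
C4: sp3
C5: sp2 ✓
C6: sp2 ✓
C7: sp2 ✓
C8: sp2 ✓
C5, C6, C7, C8 → 4 sp2 carbons.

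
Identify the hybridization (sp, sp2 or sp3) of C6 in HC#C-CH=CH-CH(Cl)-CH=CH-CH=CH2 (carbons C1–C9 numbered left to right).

C6: 3 σ bonds, plus one π bond; 3 regions of electron density → sp2.

sp^2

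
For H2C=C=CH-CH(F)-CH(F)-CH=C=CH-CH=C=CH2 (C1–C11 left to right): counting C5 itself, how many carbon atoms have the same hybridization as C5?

C5 is sp3 (only σ bonds).
C1: sp2
C2: sp
C3: sp2
C4: sp3 ✓
C5: sp3 ✓
C6: sp2
C7: sp
C8: sp2
C9: sp2
C10: sp
C11: sp2
2 carbons are sp3.

2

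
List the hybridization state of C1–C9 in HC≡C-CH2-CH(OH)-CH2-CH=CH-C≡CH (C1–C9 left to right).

C1 — 2 σ bonds, plus two π bonds. Steric number 2, so sp.
C2 has 2 σ bonds, plus two π bonds: steric number 2 → sp.
C3 is sp3: 4 σ bonds, 4 electron-density regions.
C4 is sp3: 4 σ bonds, 4 electron-density regions.
C5 — 4 σ bonds. Steric number 4, so sp3.
C6 — 3 σ bonds, plus one π bond. Steric number 3, so sp2.
C7 — 3 σ bonds, plus one π bond. Steric number 3, so sp2.
C8: 2 σ bonds, plus two π bonds; 2 regions of electron density → sp.
C9 (2 σ bonds, plus two π bonds) has steric number 2: sp.

C1 sp, C2 sp, C3 sp3, C4 sp3, C5 sp3, C6 sp2, C7 sp2, C8 sp, C9 sp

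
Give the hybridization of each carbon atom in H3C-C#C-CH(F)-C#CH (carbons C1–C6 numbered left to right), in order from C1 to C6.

C1 sp3, C2 sp, C3 sp, C4 sp3, C5 sp, C6 sp

C1: 4 σ bonds; 4 regions of electron density → sp3.
C2: 2 σ bonds, plus two π bonds — 2 electron domains, sp.
C3 (2 σ bonds, plus two π bonds) has steric number 2: sp.
C4 is sp3: 4 σ bonds, 4 electron-density regions.
C5 has 2 σ bonds, plus two π bonds: steric number 2 → sp.
C6 has 2 σ bonds, plus two π bonds: steric number 2 → sp.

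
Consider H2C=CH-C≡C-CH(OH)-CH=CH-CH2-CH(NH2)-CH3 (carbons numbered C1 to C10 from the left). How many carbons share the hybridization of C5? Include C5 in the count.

4

C5 is sp3 (only σ bonds).
C1: sp2
C2: sp2
C3: sp
C4: sp
C5: sp3 ✓
C6: sp2
C7: sp2
C8: sp3 ✓
C9: sp3 ✓
C10: sp3 ✓
4 carbons are sp3.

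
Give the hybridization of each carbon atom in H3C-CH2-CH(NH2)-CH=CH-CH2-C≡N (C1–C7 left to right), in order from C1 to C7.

C1: 4 σ bonds; 4 regions of electron density → sp3.
C2 is sp3: 4 σ bonds, 4 electron-density regions.
C3: 4 σ bonds — 4 electron domains, sp3.
C4 (3 σ bonds, plus one π bond) has steric number 3: sp2.
C5 — 3 σ bonds, plus one π bond. Steric number 3, so sp2.
C6 carries 4 σ bonds, giving a steric number of 4, so it is sp3.
C7 (2 σ bonds, plus two π bonds) has steric number 2: sp.

C1 sp3, C2 sp3, C3 sp3, C4 sp2, C5 sp2, C6 sp3, C7 sp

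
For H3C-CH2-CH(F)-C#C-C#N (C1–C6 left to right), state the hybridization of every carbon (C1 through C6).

C1: 4 σ bonds — 4 electron domains, sp3.
C2: 4 σ bonds; 4 regions of electron density → sp3.
C3 carries 4 σ bonds, giving a steric number of 4, so it is sp3.
C4: 2 σ bonds, plus two π bonds; 2 regions of electron density → sp.
C5 (2 σ bonds, plus two π bonds) has steric number 2: sp.
C6: 2 σ bonds, plus two π bonds — 2 electron domains, sp.

C1 sp3, C2 sp3, C3 sp3, C4 sp, C5 sp, C6 sp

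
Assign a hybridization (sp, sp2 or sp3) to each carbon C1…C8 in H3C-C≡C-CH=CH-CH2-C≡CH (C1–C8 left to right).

C1 sp3, C2 sp, C3 sp, C4 sp2, C5 sp2, C6 sp3, C7 sp, C8 sp

C1 is sp3: 4 σ bonds, 4 electron-density regions.
C2: 2 σ bonds, plus two π bonds — 2 electron domains, sp.
C3 (2 σ bonds, plus two π bonds) has steric number 2: sp.
C4: 3 σ bonds, plus one π bond; 3 regions of electron density → sp2.
C5: 3 σ bonds, plus one π bond; 3 regions of electron density → sp2.
C6 is sp3: 4 σ bonds, 4 electron-density regions.
C7 is sp: 2 σ bonds, plus two π bonds, 2 electron-density regions.
C8 (2 σ bonds, plus two π bonds) has steric number 2: sp.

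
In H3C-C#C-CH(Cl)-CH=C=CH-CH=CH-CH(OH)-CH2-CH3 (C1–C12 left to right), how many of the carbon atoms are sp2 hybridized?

4

C1: sp3
C2: sp
C3: sp
C4: sp3
C5: sp2 ✓
C6: sp
C7: sp2 ✓
C8: sp2 ✓
C9: sp2 ✓
C10: sp3
C11: sp3
C12: sp3
C5, C7, C8, C9 → 4 sp2 carbons.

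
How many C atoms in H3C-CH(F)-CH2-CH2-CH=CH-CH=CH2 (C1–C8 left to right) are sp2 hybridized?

C1: sp3
C2: sp3
C3: sp3
C4: sp3
C5: sp2 ✓
C6: sp2 ✓
C7: sp2 ✓
C8: sp2 ✓
C5, C6, C7, C8 → 4 sp2 carbons.

4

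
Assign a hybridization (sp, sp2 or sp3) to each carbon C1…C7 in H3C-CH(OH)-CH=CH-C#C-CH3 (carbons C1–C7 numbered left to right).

C1 is sp3: 4 σ bonds, 4 electron-density regions.
C2 — 4 σ bonds. Steric number 4, so sp3.
C3: 3 σ bonds, plus one π bond; 3 regions of electron density → sp2.
C4 — 3 σ bonds, plus one π bond. Steric number 3, so sp2.
C5 (2 σ bonds, plus two π bonds) has steric number 2: sp.
C6 (2 σ bonds, plus two π bonds) has steric number 2: sp.
C7 (4 σ bonds) has steric number 4: sp3.

C1 sp3, C2 sp3, C3 sp2, C4 sp2, C5 sp, C6 sp, C7 sp3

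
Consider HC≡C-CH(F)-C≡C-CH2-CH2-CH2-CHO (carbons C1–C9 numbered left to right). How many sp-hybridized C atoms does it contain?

C1: sp ✓
C2: sp ✓
C3: sp3
C4: sp ✓
C5: sp ✓
C6: sp3
C7: sp3
C8: sp3
C9: sp2
C1, C2, C4, C5 → 4 sp carbons.

4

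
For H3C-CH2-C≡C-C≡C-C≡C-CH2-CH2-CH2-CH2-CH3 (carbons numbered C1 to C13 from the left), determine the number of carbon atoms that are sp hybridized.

C1: sp3
C2: sp3
C3: sp ✓
C4: sp ✓
C5: sp ✓
C6: sp ✓
C7: sp ✓
C8: sp ✓
C9: sp3
C10: sp3
C11: sp3
C12: sp3
C13: sp3
C3, C4, C5, C6, C7, C8 → 6 sp carbons.

6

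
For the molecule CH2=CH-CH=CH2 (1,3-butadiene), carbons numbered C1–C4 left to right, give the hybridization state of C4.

sp2

C4 carries 3 σ bonds, plus one π bond, giving a steric number of 3, so it is sp2.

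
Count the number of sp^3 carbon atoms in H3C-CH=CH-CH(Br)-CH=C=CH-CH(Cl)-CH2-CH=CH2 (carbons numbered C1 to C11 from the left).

4

C1: sp3 ✓
C2: sp2
C3: sp2
C4: sp3 ✓
C5: sp2
C6: sp
C7: sp2
C8: sp3 ✓
C9: sp3 ✓
C10: sp2
C11: sp2
C1, C4, C8, C9 → 4 sp3 carbons.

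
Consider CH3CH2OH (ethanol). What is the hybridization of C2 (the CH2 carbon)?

sp^3

C2 (the CH2 carbon) carries 4 σ bonds, giving a steric number of 4, so it is sp3.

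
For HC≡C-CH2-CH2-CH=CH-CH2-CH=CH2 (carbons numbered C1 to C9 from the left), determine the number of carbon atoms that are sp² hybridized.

C1: sp
C2: sp
C3: sp3
C4: sp3
C5: sp2 ✓
C6: sp2 ✓
C7: sp3
C8: sp2 ✓
C9: sp2 ✓
C5, C6, C8, C9 → 4 sp2 carbons.

4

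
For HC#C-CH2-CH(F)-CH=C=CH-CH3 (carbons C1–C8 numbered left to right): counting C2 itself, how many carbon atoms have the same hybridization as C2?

C2 is sp (two π bonds).
C1: sp ✓
C2: sp ✓
C3: sp3
C4: sp3
C5: sp2
C6: sp ✓
C7: sp2
C8: sp3
3 carbons are sp.

3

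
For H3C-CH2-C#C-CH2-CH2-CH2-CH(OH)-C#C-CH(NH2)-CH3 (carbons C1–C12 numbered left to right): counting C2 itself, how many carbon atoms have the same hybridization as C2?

C2 is sp3 (only σ bonds).
C1: sp3 ✓
C2: sp3 ✓
C3: sp
C4: sp
C5: sp3 ✓
C6: sp3 ✓
C7: sp3 ✓
C8: sp3 ✓
C9: sp
C10: sp
C11: sp3 ✓
C12: sp3 ✓
8 carbons are sp3.

8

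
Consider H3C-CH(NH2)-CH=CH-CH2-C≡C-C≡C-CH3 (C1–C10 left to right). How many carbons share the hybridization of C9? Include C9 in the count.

C9 is sp (two π bonds).
C1: sp3
C2: sp3
C3: sp2
C4: sp2
C5: sp3
C6: sp ✓
C7: sp ✓
C8: sp ✓
C9: sp ✓
C10: sp3
4 carbons are sp.

4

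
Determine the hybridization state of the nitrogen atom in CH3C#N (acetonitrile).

N has one σ bond and one lone pair: steric number 2 → sp.

sp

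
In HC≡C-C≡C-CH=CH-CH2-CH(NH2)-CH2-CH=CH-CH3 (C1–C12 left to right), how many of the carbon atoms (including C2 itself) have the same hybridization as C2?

C2 is sp (two π bonds).
C1: sp ✓
C2: sp ✓
C3: sp ✓
C4: sp ✓
C5: sp2
C6: sp2
C7: sp3
C8: sp3
C9: sp3
C10: sp2
C11: sp2
C12: sp3
4 carbons are sp.

4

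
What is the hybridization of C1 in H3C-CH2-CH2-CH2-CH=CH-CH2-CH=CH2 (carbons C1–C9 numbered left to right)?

C1: 4 σ bonds; 4 regions of electron density → sp3.

sp^3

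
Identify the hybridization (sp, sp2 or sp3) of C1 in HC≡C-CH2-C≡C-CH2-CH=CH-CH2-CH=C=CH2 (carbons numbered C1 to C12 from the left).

sp

C1 — 2 σ bonds, plus two π bonds. Steric number 2, so sp.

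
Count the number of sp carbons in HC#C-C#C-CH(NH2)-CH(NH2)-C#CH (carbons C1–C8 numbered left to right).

6

C1: sp ✓
C2: sp ✓
C3: sp ✓
C4: sp ✓
C5: sp3
C6: sp3
C7: sp ✓
C8: sp ✓
C1, C2, C3, C4, C7, C8 → 6 sp carbons.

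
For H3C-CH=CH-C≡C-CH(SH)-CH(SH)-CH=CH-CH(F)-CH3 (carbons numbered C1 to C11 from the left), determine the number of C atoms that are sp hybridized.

2

C1: sp3
C2: sp2
C3: sp2
C4: sp ✓
C5: sp ✓
C6: sp3
C7: sp3
C8: sp2
C9: sp2
C10: sp3
C11: sp3
C4, C5 → 2 sp carbons.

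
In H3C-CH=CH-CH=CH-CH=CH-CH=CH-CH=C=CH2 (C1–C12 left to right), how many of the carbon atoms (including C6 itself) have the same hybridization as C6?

10

C6 is sp2 (one π bond).
C1: sp3
C2: sp2 ✓
C3: sp2 ✓
C4: sp2 ✓
C5: sp2 ✓
C6: sp2 ✓
C7: sp2 ✓
C8: sp2 ✓
C9: sp2 ✓
C10: sp2 ✓
C11: sp
C12: sp2 ✓
10 carbons are sp2.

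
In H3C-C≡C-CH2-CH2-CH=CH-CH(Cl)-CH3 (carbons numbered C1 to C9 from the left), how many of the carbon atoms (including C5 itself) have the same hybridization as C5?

5

C5 is sp3 (only σ bonds).
C1: sp3 ✓
C2: sp
C3: sp
C4: sp3 ✓
C5: sp3 ✓
C6: sp2
C7: sp2
C8: sp3 ✓
C9: sp3 ✓
5 carbons are sp3.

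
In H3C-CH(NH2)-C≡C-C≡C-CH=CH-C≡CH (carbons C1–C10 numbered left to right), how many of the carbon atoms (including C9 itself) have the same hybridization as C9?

C9 is sp (two π bonds).
C1: sp3
C2: sp3
C3: sp ✓
C4: sp ✓
C5: sp ✓
C6: sp ✓
C7: sp2
C8: sp2
C9: sp ✓
C10: sp ✓
6 carbons are sp.

6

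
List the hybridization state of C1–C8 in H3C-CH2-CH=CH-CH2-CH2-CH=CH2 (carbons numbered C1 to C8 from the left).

C1 (4 σ bonds) has steric number 4: sp3.
C2: 4 σ bonds — 4 electron domains, sp3.
C3 — 3 σ bonds, plus one π bond. Steric number 3, so sp2.
C4 (3 σ bonds, plus one π bond) has steric number 3: sp2.
C5 — 4 σ bonds. Steric number 4, so sp3.
C6 (4 σ bonds) has steric number 4: sp3.
C7 is sp2: 3 σ bonds, plus one π bond, 3 electron-density regions.
C8: 3 σ bonds, plus one π bond — 3 electron domains, sp2.

C1 sp3, C2 sp3, C3 sp2, C4 sp2, C5 sp3, C6 sp3, C7 sp2, C8 sp2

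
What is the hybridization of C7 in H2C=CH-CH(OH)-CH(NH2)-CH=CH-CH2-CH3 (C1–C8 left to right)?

sp3

C7 carries 4 σ bonds, giving a steric number of 4, so it is sp3.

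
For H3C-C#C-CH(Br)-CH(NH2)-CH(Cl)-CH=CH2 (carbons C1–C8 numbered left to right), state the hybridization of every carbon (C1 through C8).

C1 (4 σ bonds) has steric number 4: sp3.
C2 — 2 σ bonds, plus two π bonds. Steric number 2, so sp.
C3: 2 σ bonds, plus two π bonds; 2 regions of electron density → sp.
C4 — 4 σ bonds. Steric number 4, so sp3.
C5 carries 4 σ bonds, giving a steric number of 4, so it is sp3.
C6 has 4 σ bonds: steric number 4 → sp3.
C7: 3 σ bonds, plus one π bond; 3 regions of electron density → sp2.
C8 has 3 σ bonds, plus one π bond: steric number 3 → sp2.

C1 sp3, C2 sp, C3 sp, C4 sp3, C5 sp3, C6 sp3, C7 sp2, C8 sp2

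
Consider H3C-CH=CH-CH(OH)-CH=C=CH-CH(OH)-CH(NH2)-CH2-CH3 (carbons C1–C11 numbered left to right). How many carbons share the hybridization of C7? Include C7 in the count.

4

C7 is sp2 (one π bond).
C1: sp3
C2: sp2 ✓
C3: sp2 ✓
C4: sp3
C5: sp2 ✓
C6: sp
C7: sp2 ✓
C8: sp3
C9: sp3
C10: sp3
C11: sp3
4 carbons are sp2.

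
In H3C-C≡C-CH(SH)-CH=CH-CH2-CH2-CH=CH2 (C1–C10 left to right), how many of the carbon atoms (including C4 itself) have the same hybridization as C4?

4

C4 is sp3 (only σ bonds).
C1: sp3 ✓
C2: sp
C3: sp
C4: sp3 ✓
C5: sp2
C6: sp2
C7: sp3 ✓
C8: sp3 ✓
C9: sp2
C10: sp2
4 carbons are sp3.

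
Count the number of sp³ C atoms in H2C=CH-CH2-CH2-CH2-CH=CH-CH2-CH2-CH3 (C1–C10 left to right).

6

C1: sp2
C2: sp2
C3: sp3 ✓
C4: sp3 ✓
C5: sp3 ✓
C6: sp2
C7: sp2
C8: sp3 ✓
C9: sp3 ✓
C10: sp3 ✓
C3, C4, C5, C8, C9, C10 → 6 sp3 carbons.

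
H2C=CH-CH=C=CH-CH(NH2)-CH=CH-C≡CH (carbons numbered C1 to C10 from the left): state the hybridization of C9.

C9 (2 σ bonds, plus two π bonds) has steric number 2: sp.

sp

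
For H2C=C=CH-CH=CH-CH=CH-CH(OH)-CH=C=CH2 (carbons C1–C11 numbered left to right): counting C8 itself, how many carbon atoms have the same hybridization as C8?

1

C8 is sp3 (only σ bonds).
C1: sp2
C2: sp
C3: sp2
C4: sp2
C5: sp2
C6: sp2
C7: sp2
C8: sp3 ✓
C9: sp2
C10: sp
C11: sp2
1 carbon is sp3.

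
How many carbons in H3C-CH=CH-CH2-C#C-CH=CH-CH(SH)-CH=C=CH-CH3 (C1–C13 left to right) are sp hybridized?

3

C1: sp3
C2: sp2
C3: sp2
C4: sp3
C5: sp ✓
C6: sp ✓
C7: sp2
C8: sp2
C9: sp3
C10: sp2
C11: sp ✓
C12: sp2
C13: sp3
C5, C6, C11 → 3 sp carbons.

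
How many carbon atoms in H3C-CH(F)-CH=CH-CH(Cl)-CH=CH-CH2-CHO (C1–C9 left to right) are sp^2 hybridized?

C1: sp3
C2: sp3
C3: sp2 ✓
C4: sp2 ✓
C5: sp3
C6: sp2 ✓
C7: sp2 ✓
C8: sp3
C9: sp2 ✓
C3, C4, C6, C7, C9 → 5 sp2 carbons.

5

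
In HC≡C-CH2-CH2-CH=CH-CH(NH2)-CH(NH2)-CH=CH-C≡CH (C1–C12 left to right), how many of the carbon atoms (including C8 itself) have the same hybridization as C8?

C8 is sp3 (only σ bonds).
C1: sp
C2: sp
C3: sp3 ✓
C4: sp3 ✓
C5: sp2
C6: sp2
C7: sp3 ✓
C8: sp3 ✓
C9: sp2
C10: sp2
C11: sp
C12: sp
4 carbons are sp3.

4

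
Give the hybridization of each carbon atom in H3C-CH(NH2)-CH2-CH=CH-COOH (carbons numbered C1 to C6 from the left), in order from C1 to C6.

C1 sp3, C2 sp3, C3 sp3, C4 sp2, C5 sp2, C6 sp2

C1 (4 σ bonds) has steric number 4: sp3.
C2 (4 σ bonds) has steric number 4: sp3.
C3 is sp3: 4 σ bonds, 4 electron-density regions.
C4: 3 σ bonds, plus one π bond; 3 regions of electron density → sp2.
C5: 3 σ bonds, plus one π bond — 3 electron domains, sp2.
C6 has 3 σ bonds, plus one π bond: steric number 3 → sp2.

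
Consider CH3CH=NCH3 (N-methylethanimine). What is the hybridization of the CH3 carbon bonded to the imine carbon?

The CH3 carbon bonded to the imine carbon carries 4 σ bonds, giving a steric number of 4, so it is sp3.

sp3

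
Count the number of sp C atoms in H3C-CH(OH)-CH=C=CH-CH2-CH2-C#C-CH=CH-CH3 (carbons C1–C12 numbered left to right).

C1: sp3
C2: sp3
C3: sp2
C4: sp ✓
C5: sp2
C6: sp3
C7: sp3
C8: sp ✓
C9: sp ✓
C10: sp2
C11: sp2
C12: sp3
C4, C8, C9 → 3 sp carbons.

3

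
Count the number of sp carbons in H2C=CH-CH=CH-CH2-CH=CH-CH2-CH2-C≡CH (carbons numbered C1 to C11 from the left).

C1: sp2
C2: sp2
C3: sp2
C4: sp2
C5: sp3
C6: sp2
C7: sp2
C8: sp3
C9: sp3
C10: sp ✓
C11: sp ✓
C10, C11 → 2 sp carbons.

2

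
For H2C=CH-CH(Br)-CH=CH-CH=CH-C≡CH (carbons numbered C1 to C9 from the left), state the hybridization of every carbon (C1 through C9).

C1 sp2, C2 sp2, C3 sp3, C4 sp2, C5 sp2, C6 sp2, C7 sp2, C8 sp, C9 sp

C1 — 3 σ bonds, plus one π bond. Steric number 3, so sp2.
C2 is sp2: 3 σ bonds, plus one π bond, 3 electron-density regions.
C3: 4 σ bonds — 4 electron domains, sp3.
C4 (3 σ bonds, plus one π bond) has steric number 3: sp2.
C5 has 3 σ bonds, plus one π bond: steric number 3 → sp2.
C6 (3 σ bonds, plus one π bond) has steric number 3: sp2.
C7 is sp2: 3 σ bonds, plus one π bond, 3 electron-density regions.
C8: 2 σ bonds, plus two π bonds — 2 electron domains, sp.
C9 is sp: 2 σ bonds, plus two π bonds, 2 electron-density regions.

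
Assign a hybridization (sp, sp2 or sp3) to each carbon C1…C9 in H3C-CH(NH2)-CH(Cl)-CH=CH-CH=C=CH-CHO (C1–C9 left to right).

C1 sp3, C2 sp3, C3 sp3, C4 sp2, C5 sp2, C6 sp2, C7 sp, C8 sp2, C9 sp2

C1: 4 σ bonds — 4 electron domains, sp3.
C2 (4 σ bonds) has steric number 4: sp3.
C3 is sp3: 4 σ bonds, 4 electron-density regions.
C4 — 3 σ bonds, plus one π bond. Steric number 3, so sp2.
C5 (3 σ bonds, plus one π bond) has steric number 3: sp2.
C6: 3 σ bonds, plus one π bond — 3 electron domains, sp2.
C7 carries 2 σ bonds, plus two π bonds, giving a steric number of 2, so it is sp.
C8: 3 σ bonds, plus one π bond; 3 regions of electron density → sp2.
C9 — 3 σ bonds, plus one π bond. Steric number 3, so sp2.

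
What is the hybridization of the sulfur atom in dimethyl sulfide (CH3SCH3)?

sp^3

The sulfur atom — 2 σ bonds and 2 lone pairs. Steric number 4, so sp3.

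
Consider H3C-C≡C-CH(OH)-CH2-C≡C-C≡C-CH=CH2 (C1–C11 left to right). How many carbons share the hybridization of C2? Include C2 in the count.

C2 is sp (two π bonds).
C1: sp3
C2: sp ✓
C3: sp ✓
C4: sp3
C5: sp3
C6: sp ✓
C7: sp ✓
C8: sp ✓
C9: sp ✓
C10: sp2
C11: sp2
6 carbons are sp.

6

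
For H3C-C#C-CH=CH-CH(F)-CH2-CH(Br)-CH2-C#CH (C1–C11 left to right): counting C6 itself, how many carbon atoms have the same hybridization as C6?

C6 is sp3 (only σ bonds).
C1: sp3 ✓
C2: sp
C3: sp
C4: sp2
C5: sp2
C6: sp3 ✓
C7: sp3 ✓
C8: sp3 ✓
C9: sp3 ✓
C10: sp
C11: sp
5 carbons are sp3.

5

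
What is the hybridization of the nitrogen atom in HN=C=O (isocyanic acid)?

The nitrogen atom (2 σ bonds and 1 lone pair, plus one π bond) has steric number 3: sp2.

sp²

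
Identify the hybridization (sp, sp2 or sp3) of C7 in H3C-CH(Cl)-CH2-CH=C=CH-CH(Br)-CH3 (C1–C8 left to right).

C7 — 4 σ bonds. Steric number 4, so sp3.

sp^3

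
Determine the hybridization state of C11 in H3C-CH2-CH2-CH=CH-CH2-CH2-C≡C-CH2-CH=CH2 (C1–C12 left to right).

C11 — 3 σ bonds, plus one π bond. Steric number 3, so sp2.

sp²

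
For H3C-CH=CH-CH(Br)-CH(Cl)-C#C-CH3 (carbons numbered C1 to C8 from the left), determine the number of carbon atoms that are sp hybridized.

2

C1: sp3
C2: sp2
C3: sp2
C4: sp3
C5: sp3
C6: sp ✓
C7: sp ✓
C8: sp3
C6, C7 → 2 sp carbons.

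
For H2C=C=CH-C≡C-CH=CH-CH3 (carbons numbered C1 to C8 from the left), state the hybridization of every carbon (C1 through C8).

C1 sp2, C2 sp, C3 sp2, C4 sp, C5 sp, C6 sp2, C7 sp2, C8 sp3

C1 (3 σ bonds, plus one π bond) has steric number 3: sp2.
C2 has 2 σ bonds, plus two π bonds: steric number 2 → sp.
C3: 3 σ bonds, plus one π bond; 3 regions of electron density → sp2.
C4: 2 σ bonds, plus two π bonds — 2 electron domains, sp.
C5 (2 σ bonds, plus two π bonds) has steric number 2: sp.
C6 has 3 σ bonds, plus one π bond: steric number 3 → sp2.
C7 is sp2: 3 σ bonds, plus one π bond, 3 electron-density regions.
C8 — 4 σ bonds. Steric number 4, so sp3.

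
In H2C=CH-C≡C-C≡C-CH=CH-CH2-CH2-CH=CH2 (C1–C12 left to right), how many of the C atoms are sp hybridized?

C1: sp2
C2: sp2
C3: sp ✓
C4: sp ✓
C5: sp ✓
C6: sp ✓
C7: sp2
C8: sp2
C9: sp3
C10: sp3
C11: sp2
C12: sp2
C3, C4, C5, C6 → 4 sp carbons.

4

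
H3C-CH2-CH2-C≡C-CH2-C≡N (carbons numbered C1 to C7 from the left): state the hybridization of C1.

sp³

C1 — 4 σ bonds. Steric number 4, so sp3.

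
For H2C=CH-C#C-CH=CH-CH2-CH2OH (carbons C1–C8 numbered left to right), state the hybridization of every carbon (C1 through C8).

C1 sp2, C2 sp2, C3 sp, C4 sp, C5 sp2, C6 sp2, C7 sp3, C8 sp3

C1 is sp2: 3 σ bonds, plus one π bond, 3 electron-density regions.
C2 (3 σ bonds, plus one π bond) has steric number 3: sp2.
C3 carries 2 σ bonds, plus two π bonds, giving a steric number of 2, so it is sp.
C4 has 2 σ bonds, plus two π bonds: steric number 2 → sp.
C5: 3 σ bonds, plus one π bond; 3 regions of electron density → sp2.
C6 — 3 σ bonds, plus one π bond. Steric number 3, so sp2.
C7 — 4 σ bonds. Steric number 4, so sp3.
C8 (4 σ bonds) has steric number 4: sp3.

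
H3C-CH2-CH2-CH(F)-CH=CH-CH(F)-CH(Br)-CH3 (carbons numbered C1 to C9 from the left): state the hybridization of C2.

C2 (4 σ bonds) has steric number 4: sp3.

sp^3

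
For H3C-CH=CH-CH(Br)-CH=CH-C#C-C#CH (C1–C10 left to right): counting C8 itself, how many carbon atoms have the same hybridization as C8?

C8 is sp (two π bonds).
C1: sp3
C2: sp2
C3: sp2
C4: sp3
C5: sp2
C6: sp2
C7: sp ✓
C8: sp ✓
C9: sp ✓
C10: sp ✓
4 carbons are sp.

4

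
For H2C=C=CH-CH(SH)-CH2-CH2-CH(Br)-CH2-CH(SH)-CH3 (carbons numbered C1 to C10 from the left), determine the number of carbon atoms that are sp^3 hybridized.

C1: sp2
C2: sp
C3: sp2
C4: sp3 ✓
C5: sp3 ✓
C6: sp3 ✓
C7: sp3 ✓
C8: sp3 ✓
C9: sp3 ✓
C10: sp3 ✓
C4, C5, C6, C7, C8, C9, C10 → 7 sp3 carbons.

7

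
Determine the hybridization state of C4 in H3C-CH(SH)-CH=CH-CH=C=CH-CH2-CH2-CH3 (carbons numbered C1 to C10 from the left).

C4 is sp2: 3 σ bonds, plus one π bond, 3 electron-density regions.

sp2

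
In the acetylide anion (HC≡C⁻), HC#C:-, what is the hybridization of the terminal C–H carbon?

sp

The terminal C–H carbon: 2 σ bonds, plus two π bonds; 2 regions of electron density → sp.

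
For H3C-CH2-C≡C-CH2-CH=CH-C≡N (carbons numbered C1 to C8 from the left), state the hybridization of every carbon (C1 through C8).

C1 carries 4 σ bonds, giving a steric number of 4, so it is sp3.
C2: 4 σ bonds — 4 electron domains, sp3.
C3 — 2 σ bonds, plus two π bonds. Steric number 2, so sp.
C4 (2 σ bonds, plus two π bonds) has steric number 2: sp.
C5 (4 σ bonds) has steric number 4: sp3.
C6 (3 σ bonds, plus one π bond) has steric number 3: sp2.
C7 carries 3 σ bonds, plus one π bond, giving a steric number of 3, so it is sp2.
C8 has 2 σ bonds, plus two π bonds: steric number 2 → sp.

C1 sp3, C2 sp3, C3 sp, C4 sp, C5 sp3, C6 sp2, C7 sp2, C8 sp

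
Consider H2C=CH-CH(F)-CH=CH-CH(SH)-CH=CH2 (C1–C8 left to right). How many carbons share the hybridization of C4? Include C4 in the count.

6

C4 is sp2 (one π bond).
C1: sp2 ✓
C2: sp2 ✓
C3: sp3
C4: sp2 ✓
C5: sp2 ✓
C6: sp3
C7: sp2 ✓
C8: sp2 ✓
6 carbons are sp2.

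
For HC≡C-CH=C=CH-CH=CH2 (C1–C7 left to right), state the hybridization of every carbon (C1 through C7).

C1: 2 σ bonds, plus two π bonds; 2 regions of electron density → sp.
C2 has 2 σ bonds, plus two π bonds: steric number 2 → sp.
C3 is sp2: 3 σ bonds, plus one π bond, 3 electron-density regions.
C4: 2 σ bonds, plus two π bonds; 2 regions of electron density → sp.
C5: 3 σ bonds, plus one π bond; 3 regions of electron density → sp2.
C6: 3 σ bonds, plus one π bond — 3 electron domains, sp2.
C7 (3 σ bonds, plus one π bond) has steric number 3: sp2.

C1 sp, C2 sp, C3 sp2, C4 sp, C5 sp2, C6 sp2, C7 sp2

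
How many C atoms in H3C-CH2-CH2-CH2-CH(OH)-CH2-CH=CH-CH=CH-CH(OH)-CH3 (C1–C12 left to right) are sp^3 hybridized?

C1: sp3 ✓
C2: sp3 ✓
C3: sp3 ✓
C4: sp3 ✓
C5: sp3 ✓
C6: sp3 ✓
C7: sp2
C8: sp2
C9: sp2
C10: sp2
C11: sp3 ✓
C12: sp3 ✓
C1, C2, C3, C4, C5, C6, C11, C12 → 8 sp3 carbons.

8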